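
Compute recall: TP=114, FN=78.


Recall = TP/(TP+FN)
= 114/(114+78)
= 114/192 = 59.38%

59.38%


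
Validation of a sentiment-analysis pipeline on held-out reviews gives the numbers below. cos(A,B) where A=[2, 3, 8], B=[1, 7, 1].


A·B = 2·1 + 3·7 + 8·1 = 31
‖A‖ = √77 = 8.775, ‖B‖ = √51 = 7.1414
cos = 31/(√77·√51) = 31/√3927 = 0.4947

0.4947


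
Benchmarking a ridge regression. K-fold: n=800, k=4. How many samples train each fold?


Fold size = 800/4 = 200
Training per fold = 800 - 200 = 600

600


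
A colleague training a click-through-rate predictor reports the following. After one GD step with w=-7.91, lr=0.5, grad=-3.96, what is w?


w_new = w - α·∇
= -7.91 - 0.5·-3.96
= -7.91 + 1.98
= -5.93

-5.93


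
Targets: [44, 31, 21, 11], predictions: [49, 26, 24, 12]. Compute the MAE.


Absolute errors: |44-49|=5, |31-26|=5, |21-24|=3, |11-12|=1
Sum = 14
MAE = 14/4 = 7/2

7/2


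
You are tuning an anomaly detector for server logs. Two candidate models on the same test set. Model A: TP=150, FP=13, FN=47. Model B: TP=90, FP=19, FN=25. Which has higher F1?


Model A: P=150/163=0.9202, R=150/197=0.7614, F1=2PR/(P+R)=2TP/(2TP+FP+FN)=300/360=0.8333
Model B: P=90/109=0.8257, R=90/115=0.7826, F1=2PR/(P+R)=2TP/(2TP+FP+FN)=180/224=0.8036
0.8333 > 0.8036 → Model A

Model A


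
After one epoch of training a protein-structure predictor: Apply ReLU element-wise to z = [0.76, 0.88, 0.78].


ReLU(0.76) = max(0, 0.76) = 0.76
ReLU(0.88) = max(0, 0.88) = 0.88
ReLU(0.78) = max(0, 0.78) = 0.78
result = [0.76, 0.88, 0.78]

[0.76, 0.88, 0.78]


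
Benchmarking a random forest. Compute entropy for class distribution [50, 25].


Probabilities: [50/75, 25/75] ≈ [0.6667, 0.3333]
H = -((50/75)·log₂(50/75) + (25/75)·log₂(25/75))
  = 0.9183 bits

0.9183 bits


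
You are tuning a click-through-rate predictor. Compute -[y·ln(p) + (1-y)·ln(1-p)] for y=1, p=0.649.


BCE = -[y·ln(p) + (1-y)·ln(1-p)]
= -1·ln(0.649) - 0
= -ln(0.649) = 0.4323

0.4323


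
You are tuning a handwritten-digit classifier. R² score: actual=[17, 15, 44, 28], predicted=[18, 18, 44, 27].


ȳ = 26
SS_res = Σ(y-ŷ)² = 11
SS_tot = Σ(y-ȳ)² = 530
R² = 1 - SS_res/SS_tot = 1 - 0.0208 = 0.9792

0.9792


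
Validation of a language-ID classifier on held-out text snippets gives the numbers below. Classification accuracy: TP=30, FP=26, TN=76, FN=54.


Accuracy = (TP+TN)/(TP+TN+FP+FN)
= (30+76)/(186)
= 106/186 = 56.99%

56.99%


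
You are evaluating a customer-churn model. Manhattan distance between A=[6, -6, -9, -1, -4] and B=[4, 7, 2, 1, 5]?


d = |6-4| + |-6-7| + |-9-2| + |-1-1| + |-4-5|
  = 2 + 13 + 11 + 2 + 9
  = 37

37


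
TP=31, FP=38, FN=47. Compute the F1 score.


Precision = 31/69 = 0.4493
Recall = 31/78 = 0.3974
F1 = 2·P·R/(P+R) = 2·TP/(2·TP+FP+FN) = 62/(62+38+47) = 62/147 = 0.4218

0.4218


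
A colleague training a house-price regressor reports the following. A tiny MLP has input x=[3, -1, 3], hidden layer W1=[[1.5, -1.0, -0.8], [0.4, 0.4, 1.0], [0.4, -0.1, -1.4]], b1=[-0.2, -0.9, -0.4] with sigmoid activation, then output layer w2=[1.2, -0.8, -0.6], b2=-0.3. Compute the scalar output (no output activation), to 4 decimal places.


z1[0] = (1.5)·(3) + (-1.0)·(-1) + (-0.8)·(3) - 0.2 = 2.9
z1[1] = (0.4)·(3) + (0.4)·(-1) + (1.0)·(3) - 0.9 = 2.9
z1[2] = (0.4)·(3) + (-0.1)·(-1) + (-1.4)·(3) - 0.4 = -3.3
h = sigmoid(z1) = [0.9478, 0.9478, 0.0356]
output = (1.2)·(0.9478) + (-0.8)·(0.9478) + (-0.6)·(0.0356) - 0.3 = 0.0578

0.0578


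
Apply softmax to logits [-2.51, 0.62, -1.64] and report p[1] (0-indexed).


Exponentials: e^-2.51=0.0813, e^0.62=1.8589, e^-1.64=0.194
Sum = 2.1342
Softmax = [0.0381, 0.871, 0.0909]
p[1] = 1.8589/2.1342 = 0.871

0.871


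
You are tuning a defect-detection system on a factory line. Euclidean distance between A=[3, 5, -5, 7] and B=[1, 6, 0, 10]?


d = √((3-1)² + (5-6)² + (-5-0)² + (7-10)²)
  = √(4 + 1 + 25 + 9)
  = √39 = 6.245

6.245


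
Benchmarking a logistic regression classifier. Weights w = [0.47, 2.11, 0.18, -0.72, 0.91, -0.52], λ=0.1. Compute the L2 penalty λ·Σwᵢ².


‖w‖₂² = (0.47)² + (2.11)² + (0.18)² + (-0.72)² + (0.91)² + (-0.52)²
     = 0.2209 + 4.4521 + 0.0324 + 0.5184 + 0.8281 + 0.2704
     = 6.3223
λ·‖w‖₂² = 0.1·6.3223 = 0.63223

0.63223


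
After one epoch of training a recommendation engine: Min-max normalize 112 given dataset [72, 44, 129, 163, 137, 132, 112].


min=44, max=163
(112-44)/(163-44) = 68/119 = 0.5714

0.5714


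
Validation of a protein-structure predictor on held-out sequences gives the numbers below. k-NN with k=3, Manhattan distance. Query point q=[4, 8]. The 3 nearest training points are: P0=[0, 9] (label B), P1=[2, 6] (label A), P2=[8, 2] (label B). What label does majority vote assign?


d(q,P0) = 5  (label B)
d(q,P1) = 4  (label A)
d(q,P2) = 10  (label B)
Votes: A=1, B=2
Majority → B

B


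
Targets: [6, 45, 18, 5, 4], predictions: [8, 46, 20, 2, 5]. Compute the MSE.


Squared errors: (6-8)²=4, (45-46)²=1, (18-20)²=4, (5-2)²=9, (4-5)²=1
Sum = 19
MSE = 19/5 = 19/5

19/5


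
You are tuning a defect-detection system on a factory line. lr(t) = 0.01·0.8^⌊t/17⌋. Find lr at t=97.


n_drops = ⌊97/17⌋ = 5
lr = 0.01·0.8^5 = 0.01·0.32768 = 0.0032768

0.0032768


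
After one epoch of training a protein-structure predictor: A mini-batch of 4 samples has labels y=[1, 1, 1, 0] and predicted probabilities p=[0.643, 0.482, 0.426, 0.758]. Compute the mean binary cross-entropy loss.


L[0] = -ln(0.643) = 0.4416
L[1] = -ln(0.482) = 0.7298
L[2] = -ln(0.426) = 0.8533
L[3] = -ln(1-0.758) = -ln(0.242) = 1.4188
mean = (0.4416 + 0.7298 + 0.8533 + 1.4188)/4 = 0.8609

0.8609


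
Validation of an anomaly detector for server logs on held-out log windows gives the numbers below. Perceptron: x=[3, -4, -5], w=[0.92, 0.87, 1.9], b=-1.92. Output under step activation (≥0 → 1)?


z = (3)·(0.92) + (-4)·(0.87) + (-5)·(1.9) - 1.92
  = -12.14
step(z) = 0 (z<0)

0


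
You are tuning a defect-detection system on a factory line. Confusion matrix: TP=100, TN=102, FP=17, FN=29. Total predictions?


Total = TP + TN + FP + FN
= 100 + 102 + 17 + 29
= 248
(Predicted positive: 117, predicted negative: 131)

248


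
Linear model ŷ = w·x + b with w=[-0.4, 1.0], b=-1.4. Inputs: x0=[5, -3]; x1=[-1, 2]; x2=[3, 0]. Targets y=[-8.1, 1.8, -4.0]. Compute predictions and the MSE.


ŷ0 = (-0.4)·(5) + (1.0)·(-3) - 1.4 = -6.4
ŷ1 = (-0.4)·(-1) + (1.0)·(2) - 1.4 = 1.0
ŷ2 = (-0.4)·(3) + (1.0)·(0) - 1.4 = -2.6
errors² = [2.89, 0.64, 1.96]
MSE = 5.4900/3 = 1.83

1.83


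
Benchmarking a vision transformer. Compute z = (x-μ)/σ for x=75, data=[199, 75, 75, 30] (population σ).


μ = 94.75, σ = 62.93
z = (75 - 94.75)/62.93 = -0.3138

-0.3138


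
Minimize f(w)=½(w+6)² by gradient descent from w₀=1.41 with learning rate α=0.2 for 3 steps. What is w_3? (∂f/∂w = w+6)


step 1: grad = 1.41+6 = 7.41; w = 1.41 - 0.2·(7.41) = -0.072
step 2: grad = -0.072+6 = 5.928; w = -0.072 - 0.2·(5.928) = -1.2576
step 3: grad = -1.2576+6 = 4.7424; w = -1.2576 - 0.2·(4.7424) = -2.20608

-2.20608


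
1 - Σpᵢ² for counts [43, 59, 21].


Probabilities: [43/123, 59/123, 21/123] ≈ [0.3496, 0.4797, 0.1707]
Σpᵢ² = (1849 + 3481 + 441)/123² = 5771/15129
Gini = 1 - Σpᵢ² = 1 - 5771/15129 = 0.6185

0.6185


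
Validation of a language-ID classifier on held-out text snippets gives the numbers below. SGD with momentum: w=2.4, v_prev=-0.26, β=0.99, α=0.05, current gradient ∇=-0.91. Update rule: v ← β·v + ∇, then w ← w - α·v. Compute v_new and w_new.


v_new = 0.99·-0.26 - 0.91 = -0.2574 - 0.91 = -1.1674
w_new = 2.4 - 0.05·-1.1674 = 2.4 + 0.05837 = 2.45837

v_new=-1.1674, w_new=2.45837


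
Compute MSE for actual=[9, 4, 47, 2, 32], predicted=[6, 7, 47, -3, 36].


Squared errors: (9-6)²=9, (4-7)²=9, (47-47)²=0, (2+ 3)²=25, (32-36)²=16
Sum = 59
MSE = 59/5 = 59/5

59/5


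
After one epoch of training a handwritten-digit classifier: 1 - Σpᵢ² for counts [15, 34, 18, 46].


Probabilities: [15/113, 34/113, 18/113, 46/113] ≈ [0.1327, 0.3009, 0.1593, 0.4071]
Σpᵢ² = (225 + 1156 + 324 + 2116)/113² = 3821/12769
Gini = 1 - Σpᵢ² = 1 - 3821/12769 = 0.7008

0.7008


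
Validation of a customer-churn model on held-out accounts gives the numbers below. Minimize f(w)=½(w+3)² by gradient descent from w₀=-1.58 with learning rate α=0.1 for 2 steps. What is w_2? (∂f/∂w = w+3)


step 1: grad = -1.58+3 = 1.42; w = -1.58 - 0.1·(1.42) = -1.722
step 2: grad = -1.722+3 = 1.278; w = -1.722 - 0.1·(1.278) = -1.8498

-1.8498


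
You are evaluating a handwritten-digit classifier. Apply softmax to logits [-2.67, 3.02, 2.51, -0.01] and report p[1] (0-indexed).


Exponentials: e^-2.67=0.0693, e^3.02=20.4913, e^2.51=12.3049, e^-0.01=0.99
Sum = 33.8555
Softmax = [0.002, 0.6053, 0.3635, 0.0292]
p[1] = 20.4913/33.8555 = 0.6053

0.6053


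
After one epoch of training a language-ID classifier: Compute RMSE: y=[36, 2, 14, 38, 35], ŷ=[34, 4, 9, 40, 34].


MSE = 38/5 = 7.6
RMSE = √(38/5) = 2.7568

2.7568


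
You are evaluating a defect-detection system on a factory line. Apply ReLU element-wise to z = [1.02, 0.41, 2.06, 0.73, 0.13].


ReLU(1.02) = max(0, 1.02) = 1.02
ReLU(0.41) = max(0, 0.41) = 0.41
ReLU(2.06) = max(0, 2.06) = 2.06
ReLU(0.73) = max(0, 0.73) = 0.73
ReLU(0.13) = max(0, 0.13) = 0.13
result = [1.02, 0.41, 2.06, 0.73, 0.13]

[1.02, 0.41, 2.06, 0.73, 0.13]


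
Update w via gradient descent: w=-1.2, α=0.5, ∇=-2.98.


w_new = w - α·∇
= -1.2 - 0.5·-2.98
= -1.2 + 1.49
= 0.29

0.29


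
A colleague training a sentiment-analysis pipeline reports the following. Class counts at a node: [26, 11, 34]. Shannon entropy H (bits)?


Probabilities: [26/71, 11/71, 34/71] ≈ [0.3662, 0.1549, 0.4789]
H = -((26/71)·log₂(26/71) + (11/71)·log₂(11/71) + (34/71)·log₂(34/71))
  = 1.4562 bits

1.4562 bits


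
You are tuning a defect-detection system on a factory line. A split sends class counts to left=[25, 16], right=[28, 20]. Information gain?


Parent = [53, 36], H_parent = 0.9735
H_left = 0.965 (n=41), H_right = 0.9799 (n=48)
H_children = (41/89)·0.965 + (48/89)·0.9799 = 0.973
IG = 0.9735 - 0.973 = 0.0005

0.0005


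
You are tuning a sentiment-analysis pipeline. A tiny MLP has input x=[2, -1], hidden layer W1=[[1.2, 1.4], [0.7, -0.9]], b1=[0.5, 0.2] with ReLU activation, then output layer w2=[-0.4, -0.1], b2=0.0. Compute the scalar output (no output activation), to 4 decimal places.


z1[0] = (1.2)·(2) + (1.4)·(-1) + 0.5 = 1.5
z1[1] = (0.7)·(2) + (-0.9)·(-1) + 0.2 = 2.5
h = ReLU(z1) = [1.5, 2.5]
output = (-0.4)·(1.5) + (-0.1)·(2.5) + 0.0 = -0.85

-0.85


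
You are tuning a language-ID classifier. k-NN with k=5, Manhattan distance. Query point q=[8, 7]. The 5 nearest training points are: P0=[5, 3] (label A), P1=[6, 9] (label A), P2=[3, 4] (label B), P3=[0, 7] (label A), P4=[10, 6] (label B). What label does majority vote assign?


d(q,P0) = 7  (label A)
d(q,P1) = 4  (label A)
d(q,P2) = 8  (label B)
d(q,P3) = 8  (label A)
d(q,P4) = 3  (label B)
Votes: A=3, B=2
Majority → A

A


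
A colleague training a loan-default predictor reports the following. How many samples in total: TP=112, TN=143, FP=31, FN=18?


Total = TP + TN + FP + FN
= 112 + 143 + 31 + 18
= 304
(Predicted positive: 143, predicted negative: 161)

304


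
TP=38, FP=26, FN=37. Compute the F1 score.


Precision = 38/64 = 0.5938
Recall = 38/75 = 0.5067
F1 = 2·P·R/(P+R) = 2·TP/(2·TP+FP+FN) = 76/(76+26+37) = 76/139 = 0.5468

0.5468


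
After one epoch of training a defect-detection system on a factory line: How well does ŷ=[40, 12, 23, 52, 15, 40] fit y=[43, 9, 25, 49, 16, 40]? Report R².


ȳ = 30.3333
SS_res = Σ(y-ŷ)² = 32
SS_tot = Σ(y-ȳ)² = 1291.33
R² = 1 - SS_res/SS_tot = 1 - 0.0248 = 0.9752

0.9752


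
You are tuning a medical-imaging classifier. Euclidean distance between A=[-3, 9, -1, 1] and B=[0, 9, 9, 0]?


d = √((-3-0)² + (9-9)² + (-1-9)² + (1-0)²)
  = √(9 + 0 + 100 + 1)
  = √110 = 10.4881

10.4881


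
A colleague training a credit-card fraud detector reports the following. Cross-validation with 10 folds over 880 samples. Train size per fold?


Fold size = 880/10 = 88
Training per fold = 880 - 88 = 792

792


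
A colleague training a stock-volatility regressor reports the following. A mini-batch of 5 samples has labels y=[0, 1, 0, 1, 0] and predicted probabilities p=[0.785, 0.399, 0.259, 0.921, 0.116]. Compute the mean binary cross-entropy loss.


L[0] = -ln(1-0.785) = -ln(0.215) = 1.5371
L[1] = -ln(0.399) = 0.9188
L[2] = -ln(1-0.259) = -ln(0.741) = 0.2998
L[3] = -ln(0.921) = 0.0823
L[4] = -ln(1-0.116) = -ln(0.884) = 0.1233
mean = (1.5371 + 0.9188 + 0.2998 + 0.0823 + 0.1233)/5 = 0.5923

0.5923


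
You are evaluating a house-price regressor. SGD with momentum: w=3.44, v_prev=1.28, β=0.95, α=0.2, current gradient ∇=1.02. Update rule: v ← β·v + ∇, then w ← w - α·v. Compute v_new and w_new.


v_new = 0.95·1.28 + 1.02 = 1.216 + 1.02 = 2.236
w_new = 3.44 - 0.2·2.236 = 3.44 - 0.4472 = 2.9928

v_new=2.236, w_new=2.9928


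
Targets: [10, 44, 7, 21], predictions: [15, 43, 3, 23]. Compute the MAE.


Absolute errors: |10-15|=5, |44-43|=1, |7-3|=4, |21-23|=2
Sum = 12
MAE = 12/4 = 3

3


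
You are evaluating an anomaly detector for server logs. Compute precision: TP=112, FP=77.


Precision = TP/(TP+FP)
= 112/(112+77)
= 112/189 = 59.26%

59.26%


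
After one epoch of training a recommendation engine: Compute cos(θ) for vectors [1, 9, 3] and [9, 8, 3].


A·B = 1·9 + 9·8 + 3·3 = 90
‖A‖ = √91 = 9.5394, ‖B‖ = √154 = 12.4097
cos = 90/(√91·√154) = 90/√14014 = 0.7603

0.7603


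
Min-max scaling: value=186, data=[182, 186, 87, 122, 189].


min=87, max=189
(186-87)/(189-87) = 99/102 = 0.9706

0.9706


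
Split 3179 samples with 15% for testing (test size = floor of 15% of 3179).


Test = ⌊3179·15/100⌋ = 476
Train = 3179 - 476 = 2703

Train: 2703, Test: 476


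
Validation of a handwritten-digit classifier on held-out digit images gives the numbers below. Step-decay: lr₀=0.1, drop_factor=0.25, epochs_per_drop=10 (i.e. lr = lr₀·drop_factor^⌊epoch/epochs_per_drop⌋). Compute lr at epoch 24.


n_drops = ⌊24/10⌋ = 2
lr = 0.1·0.25^2 = 0.1·0.0625 = 0.00625

0.00625


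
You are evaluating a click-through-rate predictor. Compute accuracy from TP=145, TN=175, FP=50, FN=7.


Accuracy = (TP+TN)/(TP+TN+FP+FN)
= (145+175)/(377)
= 320/377 = 84.88%

84.88%


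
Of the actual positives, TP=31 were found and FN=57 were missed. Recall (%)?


Recall = TP/(TP+FN)
= 31/(31+57)
= 31/88 = 35.23%

35.23%


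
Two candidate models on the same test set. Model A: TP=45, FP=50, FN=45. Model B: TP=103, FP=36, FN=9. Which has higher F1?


Model A: P=45/95=0.4737, R=45/90=0.5, F1=2PR/(P+R)=2TP/(2TP+FP+FN)=90/185=0.4865
Model B: P=103/139=0.741, R=103/112=0.9196, F1=2PR/(P+R)=2TP/(2TP+FP+FN)=206/251=0.8207
0.4865 < 0.8207 → Model B

Model B


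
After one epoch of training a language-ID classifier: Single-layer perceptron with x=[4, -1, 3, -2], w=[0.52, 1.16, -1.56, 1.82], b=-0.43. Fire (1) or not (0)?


z = (4)·(0.52) + (-1)·(1.16) + (3)·(-1.56) + (-2)·(1.82) - 0.43
  = -7.83
step(z) = 0 (z<0)

0


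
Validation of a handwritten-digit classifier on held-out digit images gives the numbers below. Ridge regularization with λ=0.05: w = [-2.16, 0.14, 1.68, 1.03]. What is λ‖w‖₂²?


‖w‖₂² = (-2.16)² + (0.14)² + (1.68)² + (1.03)²
     = 4.6656 + 0.0196 + 2.8224 + 1.0609
     = 8.5685
λ·‖w‖₂² = 0.05·8.5685 = 0.428425

0.428425


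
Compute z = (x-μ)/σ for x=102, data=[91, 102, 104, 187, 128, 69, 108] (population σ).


μ = 112.7143, σ = 34.5324
z = (102 - 112.7143)/34.5324 = -0.3103

-0.3103


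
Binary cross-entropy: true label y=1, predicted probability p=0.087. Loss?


BCE = -[y·ln(p) + (1-y)·ln(1-p)]
= -1·ln(0.087) - 0
= -ln(0.087) = 2.4418

2.4418


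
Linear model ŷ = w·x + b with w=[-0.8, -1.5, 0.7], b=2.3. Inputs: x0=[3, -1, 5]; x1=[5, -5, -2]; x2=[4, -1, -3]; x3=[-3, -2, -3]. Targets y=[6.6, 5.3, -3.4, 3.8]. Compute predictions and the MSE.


ŷ0 = (-0.8)·(3) + (-1.5)·(-1) + (0.7)·(5) + 2.3 = 4.9
ŷ1 = (-0.8)·(5) + (-1.5)·(-5) + (0.7)·(-2) + 2.3 = 4.4
ŷ2 = (-0.8)·(4) + (-1.5)·(-1) + (0.7)·(-3) + 2.3 = -1.5
ŷ3 = (-0.8)·(-3) + (-1.5)·(-2) + (0.7)·(-3) + 2.3 = 5.6
errors² = [2.89, 0.81, 3.61, 3.24]
MSE = 10.5500/4 = 2.6375

2.6375


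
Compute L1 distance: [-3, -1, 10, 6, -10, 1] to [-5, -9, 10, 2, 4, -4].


d = |-3+ 5| + |-1+ 9| + |10-10| + |6-2| + |-10-4| + |1+ 4|
  = 2 + 8 + 0 + 4 + 14 + 5
  = 33

33


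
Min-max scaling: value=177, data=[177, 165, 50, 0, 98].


min=0, max=177
(177-0)/(177-0) = 177/177 = 1.0

1.0


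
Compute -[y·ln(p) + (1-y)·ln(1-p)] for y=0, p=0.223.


BCE = -[y·ln(p) + (1-y)·ln(1-p)]
= -0 - 1·ln(1-0.223)
= -ln(0.777) = 0.2523

0.2523


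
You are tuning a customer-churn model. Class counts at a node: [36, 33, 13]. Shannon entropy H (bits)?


Probabilities: [36/82, 33/82, 13/82] ≈ [0.439, 0.4024, 0.1585]
H = -((36/82)·log₂(36/82) + (33/82)·log₂(33/82) + (13/82)·log₂(13/82))
  = 1.4711 bits

1.4711 bits


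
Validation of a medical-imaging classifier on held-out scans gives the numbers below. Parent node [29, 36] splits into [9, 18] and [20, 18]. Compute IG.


Parent = [29, 36], H_parent = 0.9916
H_left = 0.9183 (n=27), H_right = 0.998 (n=38)
H_children = (27/65)·0.9183 + (38/65)·0.998 = 0.9649
IG = 0.9916 - 0.9649 = 0.0267

0.0267


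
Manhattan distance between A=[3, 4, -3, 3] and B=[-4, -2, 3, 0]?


d = |3+ 4| + |4+ 2| + |-3-3| + |3-0|
  = 7 + 6 + 6 + 3
  = 22

22


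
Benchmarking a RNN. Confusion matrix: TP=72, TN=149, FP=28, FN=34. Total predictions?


Total = TP + TN + FP + FN
= 72 + 149 + 28 + 34
= 283
(Predicted positive: 100, predicted negative: 183)

283


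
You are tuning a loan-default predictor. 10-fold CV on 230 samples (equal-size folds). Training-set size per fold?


Fold size = 230/10 = 23
Training per fold = 230 - 23 = 207

207


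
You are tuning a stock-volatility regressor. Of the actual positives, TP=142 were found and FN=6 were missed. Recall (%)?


Recall = TP/(TP+FN)
= 142/(142+6)
= 142/148 = 95.95%

95.95%


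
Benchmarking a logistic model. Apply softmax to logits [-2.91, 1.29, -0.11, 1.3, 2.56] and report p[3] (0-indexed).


Exponentials: e^-2.91=0.0545, e^1.29=3.6328, e^-0.11=0.8958, e^1.3=3.6693, e^2.56=12.9358
Sum = 21.1882
Softmax = [0.0026, 0.1715, 0.0423, 0.1732, 0.6105]
p[3] = 3.6693/21.1882 = 0.1732

0.1732


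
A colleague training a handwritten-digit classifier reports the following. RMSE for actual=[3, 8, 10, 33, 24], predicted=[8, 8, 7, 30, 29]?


MSE = 68/5 = 13.6
RMSE = √(68/5) = 3.6878

3.6878


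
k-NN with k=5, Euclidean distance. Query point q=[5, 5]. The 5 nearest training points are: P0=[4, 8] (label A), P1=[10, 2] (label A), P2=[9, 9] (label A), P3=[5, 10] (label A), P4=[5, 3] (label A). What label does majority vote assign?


d(q,P0) = 3.1623  (label A)
d(q,P1) = 5.831  (label A)
d(q,P2) = 5.6569  (label A)
d(q,P3) = 5.0  (label A)
d(q,P4) = 2.0  (label A)
Votes: A=5, B=0
Majority → A

A


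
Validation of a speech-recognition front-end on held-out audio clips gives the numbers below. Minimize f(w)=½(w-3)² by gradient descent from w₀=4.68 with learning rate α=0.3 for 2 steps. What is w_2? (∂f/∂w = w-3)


step 1: grad = 4.68-3 = 1.68; w = 4.68 - 0.3·(1.68) = 4.176
step 2: grad = 4.176-3 = 1.176; w = 4.176 - 0.3·(1.176) = 3.8232

3.8232


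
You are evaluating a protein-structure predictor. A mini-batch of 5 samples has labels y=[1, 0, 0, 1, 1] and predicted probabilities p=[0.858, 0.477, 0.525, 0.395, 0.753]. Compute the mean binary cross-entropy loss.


L[0] = -ln(0.858) = 0.1532
L[1] = -ln(1-0.477) = -ln(0.523) = 0.6482
L[2] = -ln(1-0.525) = -ln(0.475) = 0.7444
L[3] = -ln(0.395) = 0.9289
L[4] = -ln(0.753) = 0.2837
mean = (0.1532 + 0.6482 + 0.7444 + 0.9289 + 0.2837)/5 = 0.5517

0.5517


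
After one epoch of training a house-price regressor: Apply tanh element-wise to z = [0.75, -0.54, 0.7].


tanh(0.75) = 0.6351
tanh(-0.54) = -0.493
tanh(0.7) = 0.6044
result = [0.6351, -0.493, 0.6044]

[0.6351, -0.493, 0.6044]


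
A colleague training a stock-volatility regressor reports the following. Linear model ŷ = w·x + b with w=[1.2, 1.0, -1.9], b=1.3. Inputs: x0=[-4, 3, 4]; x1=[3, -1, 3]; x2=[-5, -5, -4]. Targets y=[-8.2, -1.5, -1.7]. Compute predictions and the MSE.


ŷ0 = (1.2)·(-4) + (1.0)·(3) + (-1.9)·(4) + 1.3 = -8.1
ŷ1 = (1.2)·(3) + (1.0)·(-1) + (-1.9)·(3) + 1.3 = -1.8
ŷ2 = (1.2)·(-5) + (1.0)·(-5) + (-1.9)·(-4) + 1.3 = -2.1
errors² = [0.01, 0.09, 0.16]
MSE = 0.2600/3 = 0.0867

0.0867


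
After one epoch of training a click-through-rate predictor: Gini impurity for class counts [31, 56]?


Probabilities: [31/87, 56/87] ≈ [0.3563, 0.6437]
Σpᵢ² = (961 + 3136)/87² = 4097/7569
Gini = 1 - Σpᵢ² = 1 - 4097/7569 = 0.4587

0.4587


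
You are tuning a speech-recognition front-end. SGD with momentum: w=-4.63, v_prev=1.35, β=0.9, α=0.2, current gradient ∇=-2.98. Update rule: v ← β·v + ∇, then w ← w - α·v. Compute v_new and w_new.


v_new = 0.9·1.35 - 2.98 = 1.215 - 2.98 = -1.765
w_new = -4.63 - 0.2·-1.765 = -4.63 + 0.353 = -4.277

v_new=-1.765, w_new=-4.277


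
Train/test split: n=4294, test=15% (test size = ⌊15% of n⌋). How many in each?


Test = ⌊4294·15/100⌋ = 644
Train = 4294 - 644 = 3650

Train: 3650, Test: 644


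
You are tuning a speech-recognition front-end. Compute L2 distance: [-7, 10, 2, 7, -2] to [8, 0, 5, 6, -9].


d = √((-7-8)² + (10-0)² + (2-5)² + (7-6)² + (-2+ 9)²)
  = √(225 + 100 + 9 + 1 + 49)
  = √384 = 19.5959

19.5959


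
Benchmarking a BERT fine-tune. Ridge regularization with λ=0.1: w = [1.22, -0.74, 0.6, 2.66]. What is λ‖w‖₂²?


‖w‖₂² = (1.22)² + (-0.74)² + (0.6)² + (2.66)²
     = 1.4884 + 0.5476 + 0.36 + 7.0756
     = 9.4716
λ·‖w‖₂² = 0.1·9.4716 = 0.94716

0.94716


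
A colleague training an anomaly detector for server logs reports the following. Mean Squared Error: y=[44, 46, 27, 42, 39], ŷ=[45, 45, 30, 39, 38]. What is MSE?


Squared errors: (44-45)²=1, (46-45)²=1, (27-30)²=9, (42-39)²=9, (39-38)²=1
Sum = 21
MSE = 21/5 = 21/5

21/5


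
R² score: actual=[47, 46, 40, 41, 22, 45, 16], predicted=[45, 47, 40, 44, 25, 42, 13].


ȳ = 36.7143
SS_res = Σ(y-ŷ)² = 41
SS_tot = Σ(y-ȳ)² = 935.43
R² = 1 - SS_res/SS_tot = 1 - 0.0438 = 0.9562

0.9562


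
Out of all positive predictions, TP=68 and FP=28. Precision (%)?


Precision = TP/(TP+FP)
= 68/(68+28)
= 68/96 = 70.83%

70.83%


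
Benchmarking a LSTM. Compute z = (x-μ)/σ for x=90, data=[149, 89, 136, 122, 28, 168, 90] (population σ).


μ = 111.7143, σ = 43.506
z = (90 - 111.7143)/43.506 = -0.4991

-0.4991


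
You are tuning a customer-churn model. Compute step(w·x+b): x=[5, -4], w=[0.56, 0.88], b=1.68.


z = (5)·(0.56) + (-4)·(0.88) + 1.68
  = 0.96
step(z) = 1 (z≥0)

1


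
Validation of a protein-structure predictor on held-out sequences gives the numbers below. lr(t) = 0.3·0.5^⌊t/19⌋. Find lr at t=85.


n_drops = ⌊85/19⌋ = 4
lr = 0.3·0.5^4 = 0.3·0.0625 = 0.01875

0.01875


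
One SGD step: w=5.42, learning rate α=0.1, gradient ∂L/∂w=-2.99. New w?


w_new = w - α·∇
= 5.42 - 0.1·-2.99
= 5.42 + 0.299
= 5.719

5.719


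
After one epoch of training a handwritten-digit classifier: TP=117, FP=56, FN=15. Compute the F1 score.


Precision = 117/173 = 0.6763
Recall = 117/132 = 0.8864
F1 = 2·P·R/(P+R) = 2·TP/(2·TP+FP+FN) = 234/(234+56+15) = 234/305 = 0.7672

0.7672


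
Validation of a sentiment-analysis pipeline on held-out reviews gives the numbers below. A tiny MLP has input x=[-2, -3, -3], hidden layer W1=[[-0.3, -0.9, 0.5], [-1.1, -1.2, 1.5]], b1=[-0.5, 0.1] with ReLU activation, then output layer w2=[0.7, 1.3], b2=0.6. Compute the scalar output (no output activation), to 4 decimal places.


z1[0] = (-0.3)·(-2) + (-0.9)·(-3) + (0.5)·(-3) - 0.5 = 1.3
z1[1] = (-1.1)·(-2) + (-1.2)·(-3) + (1.5)·(-3) + 0.1 = 1.4
h = ReLU(z1) = [1.3, 1.4]
output = (0.7)·(1.3) + (1.3)·(1.4) + 0.6 = 3.33

3.33


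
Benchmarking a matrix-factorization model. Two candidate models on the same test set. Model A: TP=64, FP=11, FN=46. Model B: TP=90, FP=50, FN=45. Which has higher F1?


Model A: P=64/75=0.8533, R=64/110=0.5818, F1=2PR/(P+R)=2TP/(2TP+FP+FN)=128/185=0.6919
Model B: P=90/140=0.6429, R=90/135=0.6667, F1=2PR/(P+R)=2TP/(2TP+FP+FN)=180/275=0.6545
0.6919 > 0.6545 → Model A

Model A


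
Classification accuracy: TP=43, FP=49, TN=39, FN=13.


Accuracy = (TP+TN)/(TP+TN+FP+FN)
= (43+39)/(144)
= 82/144 = 56.94%

56.94%


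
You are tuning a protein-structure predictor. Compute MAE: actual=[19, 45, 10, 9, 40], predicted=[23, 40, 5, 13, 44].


Absolute errors: |19-23|=4, |45-40|=5, |10-5|=5, |9-13|=4, |40-44|=4
Sum = 22
MAE = 22/5 = 22/5

22/5


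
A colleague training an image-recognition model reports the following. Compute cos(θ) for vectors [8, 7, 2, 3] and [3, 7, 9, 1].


A·B = 8·3 + 7·7 + 2·9 + 3·1 = 94
‖A‖ = √126 = 11.225, ‖B‖ = √140 = 11.8322
cos = 94/(√126·√140) = 94/√17640 = 0.7077

0.7077


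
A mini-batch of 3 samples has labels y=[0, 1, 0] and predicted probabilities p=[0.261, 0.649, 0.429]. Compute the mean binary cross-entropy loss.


L[0] = -ln(1-0.261) = -ln(0.739) = 0.3025
L[1] = -ln(0.649) = 0.4323
L[2] = -ln(1-0.429) = -ln(0.571) = 0.5604
mean = (0.3025 + 0.4323 + 0.5604)/3 = 0.4317

0.4317


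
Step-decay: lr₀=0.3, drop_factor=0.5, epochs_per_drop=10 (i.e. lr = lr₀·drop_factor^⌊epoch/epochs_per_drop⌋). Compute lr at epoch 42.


n_drops = ⌊42/10⌋ = 4
lr = 0.3·0.5^4 = 0.3·0.0625 = 0.01875

0.01875


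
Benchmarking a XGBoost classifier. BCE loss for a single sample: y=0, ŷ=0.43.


BCE = -[y·ln(p) + (1-y)·ln(1-p)]
= -0 - 1·ln(1-0.43)
= -ln(0.57) = 0.5621

0.5621


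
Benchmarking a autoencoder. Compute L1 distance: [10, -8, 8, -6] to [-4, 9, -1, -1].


d = |10+ 4| + |-8-9| + |8+ 1| + |-6+ 1|
  = 14 + 17 + 9 + 5
  = 45

45


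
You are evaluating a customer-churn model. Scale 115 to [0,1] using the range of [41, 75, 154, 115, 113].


min=41, max=154
(115-41)/(154-41) = 74/113 = 0.6549

0.6549


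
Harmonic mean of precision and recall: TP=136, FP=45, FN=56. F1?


Precision = 136/181 = 0.7514
Recall = 136/192 = 0.7083
F1 = 2·P·R/(P+R) = 2·TP/(2·TP+FP+FN) = 272/(272+45+56) = 272/373 = 0.7292

0.7292


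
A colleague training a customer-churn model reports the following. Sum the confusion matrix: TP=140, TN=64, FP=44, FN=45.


Total = TP + TN + FP + FN
= 140 + 64 + 44 + 45
= 293
(Predicted positive: 184, predicted negative: 109)

293


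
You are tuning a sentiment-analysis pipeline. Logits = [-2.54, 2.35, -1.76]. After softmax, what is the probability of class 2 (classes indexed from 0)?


Exponentials: e^-2.54=0.0789, e^2.35=10.4856, e^-1.76=0.172
Sum = 10.7365
Softmax = [0.0073, 0.9766, 0.016]
p[2] = 0.172/10.7365 = 0.016

0.016


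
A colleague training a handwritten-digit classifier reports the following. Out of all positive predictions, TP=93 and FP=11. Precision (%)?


Precision = TP/(TP+FP)
= 93/(93+11)
= 93/104 = 89.42%

89.42%


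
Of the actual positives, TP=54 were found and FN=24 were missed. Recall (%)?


Recall = TP/(TP+FN)
= 54/(54+24)
= 54/78 = 69.23%

69.23%


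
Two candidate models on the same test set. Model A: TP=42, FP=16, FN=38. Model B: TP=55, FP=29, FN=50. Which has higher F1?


Model A: P=42/58=0.7241, R=42/80=0.525, F1=2PR/(P+R)=2TP/(2TP+FP+FN)=84/138=0.6087
Model B: P=55/84=0.6548, R=55/105=0.5238, F1=2PR/(P+R)=2TP/(2TP+FP+FN)=110/189=0.582
0.6087 > 0.582 → Model A

Model A


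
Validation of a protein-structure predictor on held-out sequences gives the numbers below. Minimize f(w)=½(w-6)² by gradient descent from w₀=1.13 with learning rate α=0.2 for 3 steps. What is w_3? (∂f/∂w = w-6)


step 1: grad = 1.13-6 = -4.87; w = 1.13 - 0.2·(-4.87) = 2.104
step 2: grad = 2.104-6 = -3.896; w = 2.104 - 0.2·(-3.896) = 2.8832
step 3: grad = 2.8832-6 = -3.1168; w = 2.8832 - 0.2·(-3.1168) = 3.50656

3.50656


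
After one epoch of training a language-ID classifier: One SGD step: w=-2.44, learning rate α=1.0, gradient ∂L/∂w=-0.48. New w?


w_new = w - α·∇
= -2.44 - 1.0·-0.48
= -2.44 + 0.48
= -1.96

-1.96


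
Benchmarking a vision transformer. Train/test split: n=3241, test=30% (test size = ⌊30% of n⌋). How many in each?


Test = ⌊3241·30/100⌋ = 972
Train = 3241 - 972 = 2269

Train: 2269, Test: 972


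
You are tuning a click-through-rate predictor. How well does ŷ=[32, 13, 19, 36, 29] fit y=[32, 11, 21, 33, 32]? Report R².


ȳ = 25.8
SS_res = Σ(y-ŷ)² = 26
SS_tot = Σ(y-ȳ)² = 370.8
R² = 1 - SS_res/SS_tot = 1 - 0.0701 = 0.9299

0.9299


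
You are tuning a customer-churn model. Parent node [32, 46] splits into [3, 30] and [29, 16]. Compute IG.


Parent = [32, 46], H_parent = 0.9766
H_left = 0.4395 (n=33), H_right = 0.9389 (n=45)
H_children = (33/78)·0.4395 + (45/78)·0.9389 = 0.7276
IG = 0.9766 - 0.7276 = 0.249

0.249


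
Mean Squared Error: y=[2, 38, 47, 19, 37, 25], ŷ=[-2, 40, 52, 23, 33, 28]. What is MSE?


Squared errors: (2+ 2)²=16, (38-40)²=4, (47-52)²=25, (19-23)²=16, (37-33)²=16, (25-28)²=9
Sum = 86
MSE = 86/6 = 43/3

43/3


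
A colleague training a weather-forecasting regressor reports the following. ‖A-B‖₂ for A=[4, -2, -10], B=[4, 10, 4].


d = √((4-4)² + (-2-10)² + (-10-4)²)
  = √(0 + 144 + 196)
  = √340 = 18.4391

18.4391


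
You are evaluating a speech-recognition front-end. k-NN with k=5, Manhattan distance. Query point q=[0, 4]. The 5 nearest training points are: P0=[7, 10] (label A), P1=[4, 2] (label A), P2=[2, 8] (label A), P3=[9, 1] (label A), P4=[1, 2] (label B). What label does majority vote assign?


d(q,P0) = 13  (label A)
d(q,P1) = 6  (label A)
d(q,P2) = 6  (label A)
d(q,P3) = 12  (label A)
d(q,P4) = 3  (label B)
Votes: A=4, B=1
Majority → A

A


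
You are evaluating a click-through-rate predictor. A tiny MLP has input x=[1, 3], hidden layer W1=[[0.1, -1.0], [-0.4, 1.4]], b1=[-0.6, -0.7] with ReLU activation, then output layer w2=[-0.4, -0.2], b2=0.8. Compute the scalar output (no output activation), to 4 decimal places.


z1[0] = (0.1)·(1) + (-1.0)·(3) - 0.6 = -3.5
z1[1] = (-0.4)·(1) + (1.4)·(3) - 0.7 = 3.1
h = ReLU(z1) = [0.0, 3.1]
output = (-0.4)·(0.0) + (-0.2)·(3.1) + 0.8 = 0.18

0.18


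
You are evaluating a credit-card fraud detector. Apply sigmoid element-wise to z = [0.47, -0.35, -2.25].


σ(0.47) = 1/(1+e^-0.47) = 0.6154
σ(-0.35) = 1/(1+e^0.35) = 0.4134
σ(-2.25) = 1/(1+e^2.25) = 0.0953
result = [0.6154, 0.4134, 0.0953]

[0.6154, 0.4134, 0.0953]


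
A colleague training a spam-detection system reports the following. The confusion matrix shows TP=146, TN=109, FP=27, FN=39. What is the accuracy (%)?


Accuracy = (TP+TN)/(TP+TN+FP+FN)
= (146+109)/(321)
= 255/321 = 79.44%

79.44%


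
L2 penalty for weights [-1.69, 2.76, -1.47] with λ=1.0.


‖w‖₂² = (-1.69)² + (2.76)² + (-1.47)²
     = 2.8561 + 7.6176 + 2.1609
     = 12.6346
λ·‖w‖₂² = 1.0·12.6346 = 12.6346

12.6346


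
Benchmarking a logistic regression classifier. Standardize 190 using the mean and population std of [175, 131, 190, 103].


μ = 149.75, σ = 34.6221
z = (190 - 149.75)/34.6221 = 1.1626

1.1626


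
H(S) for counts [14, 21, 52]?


Probabilities: [14/87, 21/87, 52/87] ≈ [0.1609, 0.2414, 0.5977]
H = -((14/87)·log₂(14/87) + (21/87)·log₂(21/87) + (52/87)·log₂(52/87))
  = 1.3629 bits

1.3629 bits


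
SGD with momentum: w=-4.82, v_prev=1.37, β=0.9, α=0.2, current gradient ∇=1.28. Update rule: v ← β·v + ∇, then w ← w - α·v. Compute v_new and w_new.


v_new = 0.9·1.37 + 1.28 = 1.233 + 1.28 = 2.513
w_new = -4.82 - 0.2·2.513 = -4.82 - 0.5026 = -5.3226

v_new=2.513, w_new=-5.3226


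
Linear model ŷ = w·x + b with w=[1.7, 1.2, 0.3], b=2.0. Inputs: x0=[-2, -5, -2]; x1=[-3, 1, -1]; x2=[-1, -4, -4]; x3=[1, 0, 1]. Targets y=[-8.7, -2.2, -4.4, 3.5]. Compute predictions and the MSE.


ŷ0 = (1.7)·(-2) + (1.2)·(-5) + (0.3)·(-2) + 2.0 = -8.0
ŷ1 = (1.7)·(-3) + (1.2)·(1) + (0.3)·(-1) + 2.0 = -2.2
ŷ2 = (1.7)·(-1) + (1.2)·(-4) + (0.3)·(-4) + 2.0 = -5.7
ŷ3 = (1.7)·(1) + (1.2)·(0) + (0.3)·(1) + 2.0 = 4.0
errors² = [0.49, 0.0, 1.69, 0.25]
MSE = 2.4300/4 = 0.6075

0.6075


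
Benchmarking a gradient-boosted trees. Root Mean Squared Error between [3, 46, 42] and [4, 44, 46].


MSE = 21/3 = 7
RMSE = √(21/3) = 2.6458

2.6458


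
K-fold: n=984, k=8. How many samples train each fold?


Fold size = 984/8 = 123
Training per fold = 984 - 123 = 861

861


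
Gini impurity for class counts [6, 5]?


Probabilities: [6/11, 5/11] ≈ [0.5455, 0.4545]
Σpᵢ² = (36 + 25)/11² = 61/121
Gini = 1 - Σpᵢ² = 1 - 61/121 = 0.4959

0.4959


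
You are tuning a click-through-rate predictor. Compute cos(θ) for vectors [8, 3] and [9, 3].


A·B = 8·9 + 3·3 = 81
‖A‖ = √73 = 8.544, ‖B‖ = √90 = 9.4868
cos = 81/(√73·√90) = 81/√6570 = 0.9993

0.9993


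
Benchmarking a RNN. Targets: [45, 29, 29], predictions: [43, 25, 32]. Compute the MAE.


Absolute errors: |45-43|=2, |29-25|=4, |29-32|=3
Sum = 9
MAE = 9/3 = 3

3


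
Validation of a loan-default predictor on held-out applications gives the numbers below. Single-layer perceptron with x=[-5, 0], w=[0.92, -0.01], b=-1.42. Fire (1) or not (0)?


z = (-5)·(0.92) + (0)·(-0.01) - 1.42
  = -6.02
step(z) = 0 (z<0)

0


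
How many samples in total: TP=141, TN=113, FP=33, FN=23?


Total = TP + TN + FP + FN
= 141 + 113 + 33 + 23
= 310
(Predicted positive: 174, predicted negative: 136)

310


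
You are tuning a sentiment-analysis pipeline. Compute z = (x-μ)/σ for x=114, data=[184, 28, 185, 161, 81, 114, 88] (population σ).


μ = 120.1429, σ = 54.8333
z = (114 - 120.1429)/54.8333 = -0.112

-0.112


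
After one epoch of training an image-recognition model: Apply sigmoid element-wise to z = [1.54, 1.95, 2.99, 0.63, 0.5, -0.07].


σ(1.54) = 1/(1+e^-1.54) = 0.8235
σ(1.95) = 1/(1+e^-1.95) = 0.8754
σ(2.99) = 1/(1+e^-2.99) = 0.9521
σ(0.63) = 1/(1+e^-0.63) = 0.6525
σ(0.5) = 1/(1+e^-0.5) = 0.6225
σ(-0.07) = 1/(1+e^0.07) = 0.4825
result = [0.8235, 0.8754, 0.9521, 0.6525, 0.6225, 0.4825]

[0.8235, 0.8754, 0.9521, 0.6525, 0.6225, 0.4825]


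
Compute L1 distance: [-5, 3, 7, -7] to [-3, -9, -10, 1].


d = |-5+ 3| + |3+ 9| + |7+ 10| + |-7-1|
  = 2 + 12 + 17 + 8
  = 39

39


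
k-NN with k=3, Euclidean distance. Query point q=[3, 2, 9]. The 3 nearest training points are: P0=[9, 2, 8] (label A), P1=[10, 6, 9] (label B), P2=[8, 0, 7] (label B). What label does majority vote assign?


d(q,P0) = 6.0828  (label A)
d(q,P1) = 8.0623  (label B)
d(q,P2) = 5.7446  (label B)
Votes: A=1, B=2
Majority → B

B


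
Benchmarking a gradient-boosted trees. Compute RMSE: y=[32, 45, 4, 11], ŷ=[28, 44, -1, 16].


MSE = 67/4 = 16.75
RMSE = √(67/4) = 4.0927

4.0927


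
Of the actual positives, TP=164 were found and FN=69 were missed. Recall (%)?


Recall = TP/(TP+FN)
= 164/(164+69)
= 164/233 = 70.39%

70.39%


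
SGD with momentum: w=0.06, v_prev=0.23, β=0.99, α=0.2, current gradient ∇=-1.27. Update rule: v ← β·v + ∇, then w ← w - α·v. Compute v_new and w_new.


v_new = 0.99·0.23 - 1.27 = 0.2277 - 1.27 = -1.0423
w_new = 0.06 - 0.2·-1.0423 = 0.06 + 0.20846 = 0.26846

v_new=-1.0423, w_new=0.26846


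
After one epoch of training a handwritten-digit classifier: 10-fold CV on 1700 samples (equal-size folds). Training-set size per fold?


Fold size = 1700/10 = 170
Training per fold = 1700 - 170 = 1530

1530


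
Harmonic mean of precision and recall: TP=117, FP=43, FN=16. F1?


Precision = 117/160 = 0.7312
Recall = 117/133 = 0.8797
F1 = 2·P·R/(P+R) = 2·TP/(2·TP+FP+FN) = 234/(234+43+16) = 234/293 = 0.7986

0.7986


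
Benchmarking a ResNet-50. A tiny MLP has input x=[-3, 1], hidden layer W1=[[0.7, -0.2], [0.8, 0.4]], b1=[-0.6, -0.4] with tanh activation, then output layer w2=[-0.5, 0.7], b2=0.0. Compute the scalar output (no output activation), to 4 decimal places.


z1[0] = (0.7)·(-3) + (-0.2)·(1) - 0.6 = -2.9
z1[1] = (0.8)·(-3) + (0.4)·(1) - 0.4 = -2.4
h = tanh(z1) = [-0.994, -0.9837]
output = (-0.5)·(-0.994) + (0.7)·(-0.9837) + 0.0 = -0.1916

-0.1916


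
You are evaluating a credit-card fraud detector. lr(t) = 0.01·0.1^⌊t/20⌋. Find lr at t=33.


n_drops = ⌊33/20⌋ = 1
lr = 0.01·0.1^1 = 0.01·0.1 = 0.001

0.001


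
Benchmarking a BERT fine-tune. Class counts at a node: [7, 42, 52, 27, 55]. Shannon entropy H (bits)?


Probabilities: [7/183, 42/183, 52/183, 27/183, 55/183] ≈ [0.0383, 0.2295, 0.2842, 0.1475, 0.3005]
H = -((7/183)·log₂(7/183) + (42/183)·log₂(42/183) + (52/183)·log₂(52/183) + (27/183)·log₂(27/183) + (55/183)·log₂(55/183))
  = 2.1118 bits

2.1118 bits


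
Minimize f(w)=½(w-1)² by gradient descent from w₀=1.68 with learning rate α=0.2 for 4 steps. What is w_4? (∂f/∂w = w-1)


step 1: grad = 1.68-1 = 0.68; w = 1.68 - 0.2·(0.68) = 1.544
step 2: grad = 1.544-1 = 0.544; w = 1.544 - 0.2·(0.544) = 1.4352
step 3: grad = 1.4352-1 = 0.4352; w = 1.4352 - 0.2·(0.4352) = 1.34816
step 4: grad = 1.34816-1 = 0.34816; w = 1.34816 - 0.2·(0.34816) = 1.278528

1.278528


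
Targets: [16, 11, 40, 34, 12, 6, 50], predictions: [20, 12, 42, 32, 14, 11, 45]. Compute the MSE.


Squared errors: (16-20)²=16, (11-12)²=1, (40-42)²=4, (34-32)²=4, (12-14)²=4, (6-11)²=25, (50-45)²=25
Sum = 79
MSE = 79/7 = 79/7

79/7


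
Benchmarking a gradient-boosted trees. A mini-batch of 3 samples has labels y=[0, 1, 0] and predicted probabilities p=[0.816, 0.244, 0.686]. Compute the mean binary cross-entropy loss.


L[0] = -ln(1-0.816) = -ln(0.184) = 1.6928
L[1] = -ln(0.244) = 1.4106
L[2] = -ln(1-0.686) = -ln(0.314) = 1.1584
mean = (1.6928 + 1.4106 + 1.1584)/3 = 1.4206

1.4206


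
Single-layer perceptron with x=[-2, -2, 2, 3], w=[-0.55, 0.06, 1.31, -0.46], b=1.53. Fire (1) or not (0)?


z = (-2)·(-0.55) + (-2)·(0.06) + (2)·(1.31) + (3)·(-0.46) + 1.53
  = 3.75
step(z) = 1 (z≥0)

1


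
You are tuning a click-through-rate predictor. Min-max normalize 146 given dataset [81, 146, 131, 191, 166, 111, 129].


min=81, max=191
(146-81)/(191-81) = 65/110 = 0.5909

0.5909


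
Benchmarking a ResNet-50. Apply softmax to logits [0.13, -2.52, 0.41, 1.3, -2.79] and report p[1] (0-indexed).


Exponentials: e^0.13=1.1388, e^-2.52=0.0805, e^0.41=1.5068, e^1.3=3.6693, e^-2.79=0.0614
Sum = 6.4568
Softmax = [0.1764, 0.0125, 0.2334, 0.5683, 0.0095]
p[1] = 0.0805/6.4568 = 0.0125

0.0125


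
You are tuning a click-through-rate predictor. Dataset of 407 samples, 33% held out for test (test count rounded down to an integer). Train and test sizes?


Test = ⌊407·33/100⌋ = 134
Train = 407 - 134 = 273

Train: 273, Test: 134


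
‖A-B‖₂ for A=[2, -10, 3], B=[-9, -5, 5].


d = √((2+ 9)² + (-10+ 5)² + (3-5)²)
  = √(121 + 25 + 4)
  = √150 = 12.2474

12.2474


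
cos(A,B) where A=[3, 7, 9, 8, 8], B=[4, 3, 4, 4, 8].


A·B = 3·4 + 7·3 + 9·4 + 8·4 + 8·8 = 165
‖A‖ = √267 = 16.3401, ‖B‖ = √121 = 11
cos = 165/(√267·√121) = 165/√32307 = 0.918

0.918
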